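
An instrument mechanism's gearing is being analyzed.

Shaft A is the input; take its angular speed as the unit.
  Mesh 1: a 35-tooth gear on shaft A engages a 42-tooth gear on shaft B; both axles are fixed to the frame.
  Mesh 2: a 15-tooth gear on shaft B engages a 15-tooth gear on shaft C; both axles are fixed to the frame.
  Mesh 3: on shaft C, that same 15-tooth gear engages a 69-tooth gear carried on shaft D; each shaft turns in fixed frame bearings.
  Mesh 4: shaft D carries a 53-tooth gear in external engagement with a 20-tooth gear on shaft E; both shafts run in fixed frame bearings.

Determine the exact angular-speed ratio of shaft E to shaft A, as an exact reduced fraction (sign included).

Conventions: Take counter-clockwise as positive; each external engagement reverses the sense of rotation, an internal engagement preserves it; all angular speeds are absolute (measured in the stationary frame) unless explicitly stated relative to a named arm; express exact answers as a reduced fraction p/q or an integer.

265/552

class = fixed-axis compound train [4 meshes; 4 ratios multiply, 4 sense flips]
mesh 1 [35T→42T]: running ratio 5/6, sense −
mesh 2 [15T→15T]: running ratio 5/6, sense +
mesh 3 [15T→69T]: running ratio 25/138, sense −
mesh 4 [53T→20T]: running ratio 265/552, sense +
ω_out/ω_in = 265/552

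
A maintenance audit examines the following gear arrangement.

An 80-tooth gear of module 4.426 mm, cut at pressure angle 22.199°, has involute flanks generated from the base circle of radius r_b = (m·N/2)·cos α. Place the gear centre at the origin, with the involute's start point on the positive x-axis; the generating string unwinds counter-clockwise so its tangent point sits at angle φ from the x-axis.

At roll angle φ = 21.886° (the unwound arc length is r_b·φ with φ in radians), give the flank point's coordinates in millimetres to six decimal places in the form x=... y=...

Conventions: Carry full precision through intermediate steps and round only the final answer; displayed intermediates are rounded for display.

topology: single-mesh involute geometry — m = 4.426, N = 80
pitch radius r_p = m·N/2 = 4.426·80/2 = 177.040000
base radius r_b = r_p·cos α = 177.040000·cos 22.199° = 163.917296
roll angle φ = 21.886° = 0.38198276 rad
x = r_b·(cos φ + φ·sin φ) = 175.443249
y = r_b·(sin φ − φ·cos φ) = 3.001129

x=175.443249 y=3.001129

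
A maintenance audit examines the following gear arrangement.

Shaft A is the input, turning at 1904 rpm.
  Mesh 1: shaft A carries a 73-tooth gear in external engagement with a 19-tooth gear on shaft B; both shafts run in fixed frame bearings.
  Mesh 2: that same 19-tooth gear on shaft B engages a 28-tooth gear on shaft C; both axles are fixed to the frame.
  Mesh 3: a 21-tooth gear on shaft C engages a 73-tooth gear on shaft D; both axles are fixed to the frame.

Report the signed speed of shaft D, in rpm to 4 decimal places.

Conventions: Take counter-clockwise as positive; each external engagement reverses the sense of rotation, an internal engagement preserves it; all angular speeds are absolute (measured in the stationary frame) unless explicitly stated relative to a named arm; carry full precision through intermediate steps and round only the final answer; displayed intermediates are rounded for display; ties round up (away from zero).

topology: fixed-axis compound train — 3 meshes, A→D
mesh 1 [73T→19T]: ω = 1904.0000×73/19 = 7315.3684 rpm, sense flips to −
mesh 2 [19T→28T]: ω = 7315.3684×19/28 = 4964.0000 rpm, sense flips to +
mesh 3 [21T→73T]: ω = 4964.0000×21/73 = 1428.0000 rpm, sense flips to −
signed output speed = -1428.0000 rpm

-1428.0000 rpm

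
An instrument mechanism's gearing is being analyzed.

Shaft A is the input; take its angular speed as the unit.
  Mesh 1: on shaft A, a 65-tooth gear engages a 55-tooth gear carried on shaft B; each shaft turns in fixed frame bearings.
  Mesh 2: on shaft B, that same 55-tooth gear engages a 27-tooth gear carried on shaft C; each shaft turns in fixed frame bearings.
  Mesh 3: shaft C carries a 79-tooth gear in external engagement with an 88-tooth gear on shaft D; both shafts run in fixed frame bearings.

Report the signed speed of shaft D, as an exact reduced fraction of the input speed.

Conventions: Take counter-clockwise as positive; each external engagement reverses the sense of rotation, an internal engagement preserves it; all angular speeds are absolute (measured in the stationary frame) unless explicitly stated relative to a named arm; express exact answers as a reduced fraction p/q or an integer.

3-mesh fixed-axis compound train (all bearings frame-fixed)
mesh 1 [65T→55T]: |ω|/ω_in = 1×65/55 = 13/11, sense flips to −
mesh 2 [55T→27T]: |ω|/ω_in = (13/11)×55/27 = 65/27, sense flips to +
mesh 3 [79T→88T]: |ω|/ω_in = (65/27)×79/88 = 5135/2376, sense flips to −
signed output speed (× input speed) = -5135/2376

-5135/2376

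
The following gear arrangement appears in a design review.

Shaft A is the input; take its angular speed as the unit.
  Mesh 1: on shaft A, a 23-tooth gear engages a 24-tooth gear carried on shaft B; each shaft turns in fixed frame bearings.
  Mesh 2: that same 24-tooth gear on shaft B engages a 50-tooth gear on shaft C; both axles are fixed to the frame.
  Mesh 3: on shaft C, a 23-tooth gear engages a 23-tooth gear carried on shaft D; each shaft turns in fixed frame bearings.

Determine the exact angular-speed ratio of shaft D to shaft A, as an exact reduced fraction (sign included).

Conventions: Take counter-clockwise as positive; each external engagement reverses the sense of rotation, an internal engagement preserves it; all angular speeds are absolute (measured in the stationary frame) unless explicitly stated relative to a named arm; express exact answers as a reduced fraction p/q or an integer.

-23/50

class = fixed-axis compound train [3 meshes; 3 ratios multiply, 3 sense flips]
mesh 1 [23T→24T]: running ratio 23/24, sense −
mesh 2 [24T→50T]: running ratio 23/50, sense +
mesh 3 [23T→23T]: running ratio 23/50, sense −
ω_out/ω_in = -23/50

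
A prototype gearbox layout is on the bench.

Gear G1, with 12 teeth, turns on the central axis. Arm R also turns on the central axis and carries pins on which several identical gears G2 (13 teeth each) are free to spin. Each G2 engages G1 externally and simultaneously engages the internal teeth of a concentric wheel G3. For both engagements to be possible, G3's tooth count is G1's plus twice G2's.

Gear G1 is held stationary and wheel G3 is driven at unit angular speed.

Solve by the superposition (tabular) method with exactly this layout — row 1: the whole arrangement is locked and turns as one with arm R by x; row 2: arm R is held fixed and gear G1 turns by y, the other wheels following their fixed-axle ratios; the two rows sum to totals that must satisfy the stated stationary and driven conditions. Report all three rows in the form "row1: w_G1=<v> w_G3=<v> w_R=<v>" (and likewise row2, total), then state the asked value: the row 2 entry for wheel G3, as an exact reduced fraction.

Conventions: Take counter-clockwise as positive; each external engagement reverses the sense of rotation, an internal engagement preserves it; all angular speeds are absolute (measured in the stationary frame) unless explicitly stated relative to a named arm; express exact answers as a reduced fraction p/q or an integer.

topology: planetary set — G1 12T / G2 13T / G3 38T, arm = carrier (Willis)
superposition row 1 [locked train]: every member turns x
superposition row 2 [arm held]: sun y, ring −(12/38)·y, arm 0
boundary: total ω_sun = x + y = 0 and total ω_ring = x − (12/38)·y = 1  ⇒  y = -19/25, x = 19/25
row 2 ring = −(12/38)·(-19/25) = 6/25
totals (row 1 + row 2): sun 19/25 + (-19/25) = 0, ring 19/25 + 6/25 = 1, arm 19/25 + 0 = 19/25
asked cell (row2, ring) = 6/25

row1: w_G1=19/25 w_G3=19/25 w_R=19/25
row2: w_G1=-19/25 w_G3=6/25 w_R=0
total: w_G1=0 w_G3=1 w_R=19/25
asked value: 6/25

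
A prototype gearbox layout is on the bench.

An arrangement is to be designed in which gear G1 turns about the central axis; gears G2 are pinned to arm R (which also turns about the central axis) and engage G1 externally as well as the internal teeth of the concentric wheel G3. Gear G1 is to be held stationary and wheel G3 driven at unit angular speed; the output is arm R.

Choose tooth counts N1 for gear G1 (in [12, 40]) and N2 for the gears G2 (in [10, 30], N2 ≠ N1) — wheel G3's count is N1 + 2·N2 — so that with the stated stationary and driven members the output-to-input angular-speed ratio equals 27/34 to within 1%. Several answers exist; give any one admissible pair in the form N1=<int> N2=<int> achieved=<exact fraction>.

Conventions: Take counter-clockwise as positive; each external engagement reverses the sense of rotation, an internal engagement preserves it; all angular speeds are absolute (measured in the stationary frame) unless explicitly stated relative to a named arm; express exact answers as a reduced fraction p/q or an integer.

topology: planetary set — design target 27/34, arm = carrier (Willis)
Willis with ω_sun = 0: ω_arm/ω_ring = N3/(N1+N3); set equal to 27/34  ⇒  N3/N1 = (27/34)/(1 − 27/34) = 27/7
N3 = N1 + 2·N2  ⇒  N2/N1 = (N3/N1 − 1)/2 = (27/7 − 1)/2 = 10/7
smallest multiple with N1 ≥ 12 and N2 ≥ 10: k = 2  ⇒  N1 = 2·7 = 14, N2 = 2·10 = 20 (N1 ≤ 40, N2 ≤ 30, N2 ≠ N1 ✓), N3 = 14 + 2·20 = 54
check: N3/(N1+N3) with N1 = 14, N3 = 54 gives 27/34; |achieved − target| = 0 ≤ 27/3400 ✓

N1=14 N2=20 achieved=27/34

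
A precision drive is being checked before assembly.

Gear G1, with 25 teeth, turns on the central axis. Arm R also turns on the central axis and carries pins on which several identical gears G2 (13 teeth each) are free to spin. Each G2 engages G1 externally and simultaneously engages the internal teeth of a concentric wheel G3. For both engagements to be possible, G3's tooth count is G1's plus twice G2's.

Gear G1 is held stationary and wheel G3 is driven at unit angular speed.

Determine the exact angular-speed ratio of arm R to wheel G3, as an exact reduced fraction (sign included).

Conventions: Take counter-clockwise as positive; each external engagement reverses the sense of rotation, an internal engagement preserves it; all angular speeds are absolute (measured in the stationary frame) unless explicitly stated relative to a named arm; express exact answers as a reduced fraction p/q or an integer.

51/76

topology: planetary set — G1 25T / G2 13T / G3 51T, arm = carrier (Willis)
ring teeth: 25 + 2·13 = 51
25(ω_sun−ω_arm) = −51(ω_ring−ω_arm),  ω_sun = 0, ω_ring = 1
25(0−ω_arm) = −51(1−ω_arm)  ⇒  76·ω_arm = 51  ⇒  ω_arm = 51/76
ω_out/ω_in = 51/76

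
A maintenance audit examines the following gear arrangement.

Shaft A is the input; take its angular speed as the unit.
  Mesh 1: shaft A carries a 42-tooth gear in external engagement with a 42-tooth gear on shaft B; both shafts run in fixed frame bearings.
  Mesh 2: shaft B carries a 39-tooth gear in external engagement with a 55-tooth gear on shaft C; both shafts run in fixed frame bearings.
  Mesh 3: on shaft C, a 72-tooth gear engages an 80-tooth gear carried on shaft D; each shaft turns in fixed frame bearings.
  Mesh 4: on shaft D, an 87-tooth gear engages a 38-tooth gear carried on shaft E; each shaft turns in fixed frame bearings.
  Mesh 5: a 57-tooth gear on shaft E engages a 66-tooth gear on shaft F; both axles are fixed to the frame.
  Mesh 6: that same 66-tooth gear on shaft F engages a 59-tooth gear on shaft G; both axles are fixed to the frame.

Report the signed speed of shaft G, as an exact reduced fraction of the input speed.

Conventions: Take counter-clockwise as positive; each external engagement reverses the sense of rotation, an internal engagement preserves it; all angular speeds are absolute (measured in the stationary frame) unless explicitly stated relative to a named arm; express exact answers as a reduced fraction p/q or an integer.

91611/64900

6-mesh fixed-axis compound train (all bearings frame-fixed)
mesh 1 [42T→42T]: |ω|/ω_in = 1×42/42 = 1, sense flips to −
mesh 2 [39T→55T]: |ω|/ω_in = 1×39/55 = 39/55, sense flips to +
mesh 3 [72T→80T]: |ω|/ω_in = (39/55)×72/80 = 351/550, sense flips to −
mesh 4 [87T→38T]: |ω|/ω_in = (351/550)×87/38 = 30537/20900, sense flips to +
mesh 5 [57T→66T]: |ω|/ω_in = (30537/20900)×57/66 = 30537/24200, sense flips to −
mesh 6 [66T→59T]: |ω|/ω_in = (30537/24200)×66/59 = 91611/64900, sense flips to +
signed output speed (× input speed) = 91611/64900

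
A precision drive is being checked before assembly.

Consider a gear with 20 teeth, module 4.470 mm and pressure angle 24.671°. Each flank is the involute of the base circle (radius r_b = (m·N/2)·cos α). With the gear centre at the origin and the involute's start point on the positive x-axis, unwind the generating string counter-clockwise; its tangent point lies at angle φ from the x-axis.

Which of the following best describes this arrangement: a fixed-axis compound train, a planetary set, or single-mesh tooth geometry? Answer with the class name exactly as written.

topology: single-mesh involute geometry — m = 4.470, N = 20
classification: single-mesh tooth geometry

single-mesh tooth geometry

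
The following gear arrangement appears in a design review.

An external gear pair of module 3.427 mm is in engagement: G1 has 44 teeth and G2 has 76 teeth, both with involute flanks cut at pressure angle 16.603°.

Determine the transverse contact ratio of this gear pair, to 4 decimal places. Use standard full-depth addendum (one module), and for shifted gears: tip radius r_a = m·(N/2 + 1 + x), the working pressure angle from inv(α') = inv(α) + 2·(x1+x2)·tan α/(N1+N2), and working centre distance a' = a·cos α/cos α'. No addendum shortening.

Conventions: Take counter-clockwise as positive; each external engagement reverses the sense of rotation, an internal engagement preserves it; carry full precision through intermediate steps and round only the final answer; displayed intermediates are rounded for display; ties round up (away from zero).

1.9961

single-mesh involute tooth geometry (44T engaging 76T at module 3.427)
base radii: r_b1 = 72.250644, r_b2 = 124.796567
tip radii: r_a1 = 78.821000, r_a2 = 133.653000
no profile shift: α' = α, a' = a
action lengths: √(r_a1²−r_b1²) = 31.505467, √(r_a2²−r_b2²) = 47.842880
base pitch p_b = π·m·cos α = 10.317368
CR = (31.505467 + 47.842880 − 205.620000·sin 16.60300°)/10.317368 = 1.996128
contact ratio ≈ 1.9961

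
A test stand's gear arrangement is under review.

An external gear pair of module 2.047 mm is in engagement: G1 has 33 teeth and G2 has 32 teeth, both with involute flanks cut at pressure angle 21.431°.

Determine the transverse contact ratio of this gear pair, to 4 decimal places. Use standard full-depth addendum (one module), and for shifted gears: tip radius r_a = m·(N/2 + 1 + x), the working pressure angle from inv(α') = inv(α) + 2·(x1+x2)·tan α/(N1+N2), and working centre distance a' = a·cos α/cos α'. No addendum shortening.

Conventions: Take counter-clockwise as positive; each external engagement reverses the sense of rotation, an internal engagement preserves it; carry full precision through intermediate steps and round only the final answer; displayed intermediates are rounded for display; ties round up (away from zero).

1.6101

recognized (one external pair, fixed centres): single-mesh tooth geometry, m = 2.047, N1 = 33, N2 = 32
base radii: r_b1 = 31.440203, r_b2 = 30.487470
tip radii: r_a1 = 35.822500, r_a2 = 34.799000
no profile shift: α' = α, a' = a
action lengths: √(r_a1²−r_b1²) = 17.168725, √(r_a2²−r_b2²) = 16.777502
base pitch p_b = π·m·cos α = 5.986201
CR = (17.168725 + 16.777502 − 66.527500·sin 21.43100°)/5.986201 = 1.610099
contact ratio ≈ 1.6101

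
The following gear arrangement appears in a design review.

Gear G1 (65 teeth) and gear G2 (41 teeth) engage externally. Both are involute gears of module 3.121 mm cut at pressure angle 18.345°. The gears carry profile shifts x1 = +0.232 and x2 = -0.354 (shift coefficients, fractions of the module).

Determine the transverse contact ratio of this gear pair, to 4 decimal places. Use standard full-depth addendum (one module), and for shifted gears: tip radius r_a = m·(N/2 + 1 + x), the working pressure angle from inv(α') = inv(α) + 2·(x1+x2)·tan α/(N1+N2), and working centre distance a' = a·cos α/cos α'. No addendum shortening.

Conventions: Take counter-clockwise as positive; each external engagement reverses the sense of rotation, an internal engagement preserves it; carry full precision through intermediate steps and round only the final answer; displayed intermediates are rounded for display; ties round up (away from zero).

recognized (one external pair, fixed centres): single-mesh tooth geometry, m = 3.121, N1 = 65, N2 = 41
base radii: r_b1 = 96.277556, r_b2 = 60.728920
tip radii: r_a1 = 105.277572, r_a2 = 65.996666
inv(α') = inv(18.345°) + 2·(+0.232-0.354)·tan α/(65+41) = 0.01064597  ⇒  α' = 17.93765°
a' = a·cos α / cos α' = 165.4130·cos 18.345°/cos 17.93765° = 165.028127
action lengths: √(r_a1²−r_b1²) = 42.591072, √(r_a2²−r_b2²) = 25.837148
base pitch p_b = π·m·cos α = 9.306611
CR = (42.591072 + 25.837148 − 165.028127·sin 17.93765°)/9.306611 = 1.891402
contact ratio ≈ 1.8914

1.8914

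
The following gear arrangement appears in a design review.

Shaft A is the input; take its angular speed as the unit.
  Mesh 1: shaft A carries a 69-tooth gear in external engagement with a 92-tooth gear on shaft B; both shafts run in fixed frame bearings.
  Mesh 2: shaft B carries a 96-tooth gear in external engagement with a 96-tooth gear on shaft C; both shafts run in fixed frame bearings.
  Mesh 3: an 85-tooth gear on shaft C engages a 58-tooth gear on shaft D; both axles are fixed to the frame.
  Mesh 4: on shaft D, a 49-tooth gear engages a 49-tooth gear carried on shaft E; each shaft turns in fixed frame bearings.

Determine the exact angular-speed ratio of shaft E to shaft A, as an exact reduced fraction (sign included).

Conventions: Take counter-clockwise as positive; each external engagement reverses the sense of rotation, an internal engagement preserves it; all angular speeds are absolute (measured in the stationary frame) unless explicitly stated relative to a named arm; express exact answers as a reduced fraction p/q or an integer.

class = fixed-axis compound train [4 meshes; 4 ratios multiply, 4 sense flips]
mesh 1 [69T→92T]: running ratio 3/4, sense −
mesh 2 [96T→96T]: running ratio 3/4, sense +
mesh 3 [85T→58T]: running ratio 255/232, sense −
mesh 4 [49T→49T]: running ratio 255/232, sense +
ω_out/ω_in = 255/232

255/232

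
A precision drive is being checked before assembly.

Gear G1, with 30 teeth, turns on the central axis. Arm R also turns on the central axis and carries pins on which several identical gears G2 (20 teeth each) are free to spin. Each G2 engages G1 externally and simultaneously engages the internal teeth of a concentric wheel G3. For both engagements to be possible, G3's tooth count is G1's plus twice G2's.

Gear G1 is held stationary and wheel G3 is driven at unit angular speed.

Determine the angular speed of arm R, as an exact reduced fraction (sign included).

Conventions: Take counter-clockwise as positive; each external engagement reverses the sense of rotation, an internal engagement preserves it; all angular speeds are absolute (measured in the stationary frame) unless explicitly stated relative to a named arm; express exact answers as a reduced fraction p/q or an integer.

planetary set (30T centre, 20T on arm, 70T internal) — Willis relation
ring teeth: 30 + 2·20 = 70
30(ω_sun−ω_arm) = −70(ω_ring−ω_arm),  ω_sun = 0, ω_ring = 1
30(0−ω_arm) = −70(1−ω_arm)  ⇒  100·ω_arm = 70  ⇒  ω_arm = 7/10
exact speed ratio = 7/10

7/10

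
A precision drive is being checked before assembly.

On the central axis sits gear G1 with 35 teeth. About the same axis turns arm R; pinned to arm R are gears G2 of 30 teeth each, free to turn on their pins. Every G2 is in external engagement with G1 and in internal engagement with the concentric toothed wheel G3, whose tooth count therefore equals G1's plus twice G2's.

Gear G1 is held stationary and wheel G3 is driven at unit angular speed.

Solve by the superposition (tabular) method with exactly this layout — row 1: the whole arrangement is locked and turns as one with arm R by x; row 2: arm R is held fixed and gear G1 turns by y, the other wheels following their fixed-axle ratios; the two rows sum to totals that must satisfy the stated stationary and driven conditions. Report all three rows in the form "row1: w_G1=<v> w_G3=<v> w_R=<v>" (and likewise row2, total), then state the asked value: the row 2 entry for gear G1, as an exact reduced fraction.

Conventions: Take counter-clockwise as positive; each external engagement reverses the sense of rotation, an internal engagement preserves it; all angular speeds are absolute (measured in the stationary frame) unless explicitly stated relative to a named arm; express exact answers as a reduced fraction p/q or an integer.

class = planetary set [G3 = 35+2·30 = 95; Willis about the carrier]
row 1: whole set turns with the arm by x
row 2: sun turns y, ring = −(35/95)·y, arm 0
boundary: total ω_sun = x + y = 0 and total ω_ring = x − (35/95)·y = 1  ⇒  y = -19/26, x = 19/26
row 2 ring = −(35/95)·(-19/26) = 7/26
totals (row 1 + row 2): sun 19/26 + (-19/26) = 0, ring 19/26 + 7/26 = 1, arm 19/26 + 0 = 19/26
asked cell (row2, sun) = -19/26

row1: w_G1=19/26 w_G3=19/26 w_R=19/26
row2: w_G1=-19/26 w_G3=7/26 w_R=0
total: w_G1=0 w_G3=1 w_R=19/26
asked value: -19/26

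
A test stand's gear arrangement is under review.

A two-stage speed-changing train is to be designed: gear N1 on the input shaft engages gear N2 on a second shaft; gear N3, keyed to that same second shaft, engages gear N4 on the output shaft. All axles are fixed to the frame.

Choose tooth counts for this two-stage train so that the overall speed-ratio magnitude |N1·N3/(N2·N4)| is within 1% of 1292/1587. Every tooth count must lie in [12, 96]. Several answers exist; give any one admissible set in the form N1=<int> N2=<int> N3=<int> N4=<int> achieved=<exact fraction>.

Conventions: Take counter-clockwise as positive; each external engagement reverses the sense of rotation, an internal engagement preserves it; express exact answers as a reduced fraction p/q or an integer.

2-stage fixed-axis compound train for ratio 1292/1587
target = 1292/1587 in lowest terms: an exact hit needs N1·N3 = k·1292 and N2·N4 = k·1587 for one integer k, every count in [12, 96]; additionally prefer no 1:1 stage (N1 ≠ N2, N3 ≠ N4)
k = 1: N1·N3 = 1292 = 17·76, N2·N4 = 1587 = 23·69
achieved = 17·76/(23·69) = 1292/1587; |achieved − target| = 0 ≤ 323/39675 ✓

N1=17 N2=23 N3=76 N4=69 achieved=1292/1587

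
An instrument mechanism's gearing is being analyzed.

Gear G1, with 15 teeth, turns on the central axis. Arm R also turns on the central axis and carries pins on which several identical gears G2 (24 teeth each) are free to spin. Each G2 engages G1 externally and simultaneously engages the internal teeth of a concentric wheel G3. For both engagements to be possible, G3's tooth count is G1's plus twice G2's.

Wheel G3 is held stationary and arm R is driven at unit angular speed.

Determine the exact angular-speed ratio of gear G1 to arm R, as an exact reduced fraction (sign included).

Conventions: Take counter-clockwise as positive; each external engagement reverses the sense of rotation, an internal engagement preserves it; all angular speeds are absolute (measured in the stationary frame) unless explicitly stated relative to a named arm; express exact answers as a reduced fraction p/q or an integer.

26/5

topology: planetary set — G1 15T / G2 24T / G3 63T, arm = carrier (Willis)
ring teeth: 15 + 2·24 = 63
15(ω_sun−ω_arm) = −63(ω_ring−ω_arm),  ω_ring = 0, ω_arm = 1
ω_sun = 1 − (63/15)(0−1) = 26/5
ω_out/ω_in = 26/5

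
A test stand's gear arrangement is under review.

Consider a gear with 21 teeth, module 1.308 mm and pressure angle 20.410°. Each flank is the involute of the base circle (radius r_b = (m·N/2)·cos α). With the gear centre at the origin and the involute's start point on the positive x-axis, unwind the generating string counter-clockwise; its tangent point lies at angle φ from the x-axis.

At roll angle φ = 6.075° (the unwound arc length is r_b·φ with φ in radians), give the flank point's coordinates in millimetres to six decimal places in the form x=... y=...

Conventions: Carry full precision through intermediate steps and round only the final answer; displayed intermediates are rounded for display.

x=12.943945 y=0.005109

recognized (one wheel, involute flank): single-mesh tooth geometry, m = 1.308, N = 21
pitch radius r_p = m·N/2 = 1.308·21/2 = 13.734000
base radius r_b = r_p·cos α = 13.734000·cos 20.410° = 12.871795
roll angle φ = 6.075° = 0.10602875 rad
x = r_b·(cos φ + φ·sin φ) = 12.943945
y = r_b·(sin φ − φ·cos φ) = 0.005109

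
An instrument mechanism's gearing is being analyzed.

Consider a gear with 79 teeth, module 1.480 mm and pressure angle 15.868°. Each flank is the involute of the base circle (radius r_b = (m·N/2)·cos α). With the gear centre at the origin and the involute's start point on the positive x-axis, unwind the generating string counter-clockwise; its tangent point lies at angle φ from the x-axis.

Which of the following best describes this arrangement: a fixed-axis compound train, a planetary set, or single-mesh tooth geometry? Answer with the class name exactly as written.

single-mesh tooth geometry

single-mesh involute tooth geometry (79T wheel at module 1.480)
classification: single-mesh tooth geometry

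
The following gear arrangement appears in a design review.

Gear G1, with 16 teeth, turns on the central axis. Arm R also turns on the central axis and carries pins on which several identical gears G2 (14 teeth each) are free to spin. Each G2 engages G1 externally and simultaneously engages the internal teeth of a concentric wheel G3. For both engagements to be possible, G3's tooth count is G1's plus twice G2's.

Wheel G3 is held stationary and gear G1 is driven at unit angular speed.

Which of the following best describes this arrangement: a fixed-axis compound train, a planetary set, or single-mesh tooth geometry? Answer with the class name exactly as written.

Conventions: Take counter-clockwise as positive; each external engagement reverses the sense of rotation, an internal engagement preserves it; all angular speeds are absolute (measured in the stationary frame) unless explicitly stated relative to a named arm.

planetary set (16T centre, 14T on arm, 44T internal) — Willis relation
classification: planetary set

planetary set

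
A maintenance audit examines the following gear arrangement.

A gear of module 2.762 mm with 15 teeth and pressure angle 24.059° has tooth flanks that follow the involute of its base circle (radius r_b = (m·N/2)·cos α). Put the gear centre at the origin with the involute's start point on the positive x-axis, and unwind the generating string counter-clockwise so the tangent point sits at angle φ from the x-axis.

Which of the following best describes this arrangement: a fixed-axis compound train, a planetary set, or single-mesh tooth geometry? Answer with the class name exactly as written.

single-mesh tooth geometry

topology: single-mesh involute geometry — m = 2.762, N = 15
classification: single-mesh tooth geometry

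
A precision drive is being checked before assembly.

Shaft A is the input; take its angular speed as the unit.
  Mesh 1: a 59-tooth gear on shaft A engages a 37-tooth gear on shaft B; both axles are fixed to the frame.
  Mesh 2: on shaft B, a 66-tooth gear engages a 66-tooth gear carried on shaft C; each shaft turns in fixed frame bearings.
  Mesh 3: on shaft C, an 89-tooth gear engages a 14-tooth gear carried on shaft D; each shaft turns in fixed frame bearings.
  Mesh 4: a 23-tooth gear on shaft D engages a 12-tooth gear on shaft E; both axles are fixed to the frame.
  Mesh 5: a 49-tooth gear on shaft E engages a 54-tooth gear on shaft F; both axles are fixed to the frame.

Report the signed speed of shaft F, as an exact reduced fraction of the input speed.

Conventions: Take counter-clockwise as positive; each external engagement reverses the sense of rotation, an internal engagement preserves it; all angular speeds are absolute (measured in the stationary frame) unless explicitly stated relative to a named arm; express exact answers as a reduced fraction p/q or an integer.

-845411/47952

5-mesh fixed-axis compound train (all bearings frame-fixed)
mesh 1 [59T→37T]: |ω|/ω_in = 1×59/37 = 59/37, sense flips to −
mesh 2 [66T→66T]: |ω|/ω_in = (59/37)×66/66 = 59/37, sense flips to +
mesh 3 [89T→14T]: |ω|/ω_in = (59/37)×89/14 = 5251/518, sense flips to −
mesh 4 [23T→12T]: |ω|/ω_in = (5251/518)×23/12 = 120773/6216, sense flips to +
mesh 5 [49T→54T]: |ω|/ω_in = (120773/6216)×49/54 = 845411/47952, sense flips to −
signed output speed (× input speed) = -845411/47952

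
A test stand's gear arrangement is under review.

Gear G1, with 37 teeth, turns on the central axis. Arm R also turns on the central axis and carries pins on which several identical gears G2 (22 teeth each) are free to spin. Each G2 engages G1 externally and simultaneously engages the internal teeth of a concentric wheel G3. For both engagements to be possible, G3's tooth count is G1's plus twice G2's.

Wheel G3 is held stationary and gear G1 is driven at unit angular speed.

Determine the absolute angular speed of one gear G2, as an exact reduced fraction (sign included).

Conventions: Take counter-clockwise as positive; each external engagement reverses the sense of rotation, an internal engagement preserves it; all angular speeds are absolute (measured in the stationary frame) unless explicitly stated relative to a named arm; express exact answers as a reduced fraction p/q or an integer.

-37/44

class = planetary set [G3 = 37+2·22 = 81; Willis about the carrier]
ring teeth: 37 + 2·22 = 81
37(ω_sun−ω_arm) = −81(ω_ring−ω_arm),  ω_ring = 0, ω_sun = 1
37(1−ω_arm) = −81(0−ω_arm)  ⇒  118·ω_arm = 37  ⇒  ω_arm = 37/118
sun–planet mesh: 37·(1−37/118) = −22·(ω_p−ω_arm)  ⇒  ω_p−ω_arm = -2997/2596
ω_p = 37/118 − 2997/2596 = -37/44
exact speed ratio = -37/44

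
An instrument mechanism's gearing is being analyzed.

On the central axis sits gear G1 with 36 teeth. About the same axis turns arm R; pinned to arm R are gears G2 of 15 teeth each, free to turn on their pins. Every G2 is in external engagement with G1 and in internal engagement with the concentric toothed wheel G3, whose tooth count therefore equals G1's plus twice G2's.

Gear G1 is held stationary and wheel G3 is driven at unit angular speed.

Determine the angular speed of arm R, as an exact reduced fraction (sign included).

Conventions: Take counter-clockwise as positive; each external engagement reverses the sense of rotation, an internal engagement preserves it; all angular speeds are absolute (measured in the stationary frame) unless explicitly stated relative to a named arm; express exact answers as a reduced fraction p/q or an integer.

11/17

topology: planetary set — G1 36T / G2 15T / G3 66T, arm = carrier (Willis)
ring teeth: 36 + 2·15 = 66
36(ω_sun−ω_arm) = −66(ω_ring−ω_arm),  ω_sun = 0, ω_ring = 1
36(0−ω_arm) = −66(1−ω_arm)  ⇒  102·ω_arm = 66  ⇒  ω_arm = 11/17
exact speed ratio = 11/17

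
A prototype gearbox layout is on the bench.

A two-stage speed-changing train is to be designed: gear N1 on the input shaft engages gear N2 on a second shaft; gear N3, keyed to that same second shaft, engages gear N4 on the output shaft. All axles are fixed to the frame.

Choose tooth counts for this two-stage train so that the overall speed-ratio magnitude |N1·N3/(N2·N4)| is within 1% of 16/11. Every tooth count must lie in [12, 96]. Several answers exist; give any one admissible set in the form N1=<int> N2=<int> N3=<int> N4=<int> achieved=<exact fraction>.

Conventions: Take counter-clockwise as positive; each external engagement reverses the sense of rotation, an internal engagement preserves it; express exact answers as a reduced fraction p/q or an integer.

class = fixed-axis compound train [2-stage, 16/11 wanted]
target = 16/11 in lowest terms: an exact hit needs N1·N3 = k·16 and N2·N4 = k·11 for one integer k, every count in [12, 96]; additionally prefer no 1:1 stage (N1 ≠ N2, N3 ≠ N4)
k = 1…23: no 1:1-free in-range split of k·16 and k·11 into factor pairs; take k = 24
k = 24: N1·N3 = 384 = 12·32, N2·N4 = 264 = 22·12
achieved = 12·32/(22·12) = 16/11; |achieved − target| = 0 ≤ 4/275 ✓

N1=12 N2=22 N3=32 N4=12 achieved=16/11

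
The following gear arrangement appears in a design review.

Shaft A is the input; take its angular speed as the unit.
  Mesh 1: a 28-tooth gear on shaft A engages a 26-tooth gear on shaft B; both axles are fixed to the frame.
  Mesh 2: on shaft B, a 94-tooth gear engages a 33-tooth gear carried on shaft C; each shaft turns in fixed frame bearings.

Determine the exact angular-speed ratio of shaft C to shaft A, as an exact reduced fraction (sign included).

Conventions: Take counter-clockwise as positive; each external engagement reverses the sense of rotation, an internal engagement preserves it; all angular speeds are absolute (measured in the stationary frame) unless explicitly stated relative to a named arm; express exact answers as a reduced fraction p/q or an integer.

class = fixed-axis compound train [2 meshes; 2 ratios multiply, 2 sense flips]
mesh 1 [28T→26T]: running ratio 14/13, sense −
mesh 2 [94T→33T]: running ratio 1316/429, sense +
ω_out/ω_in = 1316/429

1316/429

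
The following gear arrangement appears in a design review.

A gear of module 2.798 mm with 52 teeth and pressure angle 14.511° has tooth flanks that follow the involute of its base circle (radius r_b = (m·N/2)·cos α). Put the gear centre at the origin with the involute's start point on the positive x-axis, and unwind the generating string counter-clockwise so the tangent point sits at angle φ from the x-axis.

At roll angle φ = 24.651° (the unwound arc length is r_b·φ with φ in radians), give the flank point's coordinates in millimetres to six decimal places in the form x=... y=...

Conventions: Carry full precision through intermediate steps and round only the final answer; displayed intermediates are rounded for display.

class = single-mesh tooth geometry [base-circle involute, m = 2.798, 52T]
pitch radius r_p = m·N/2 = 2.798·52/2 = 72.748000
base radius r_b = r_p·cos α = 72.748000·cos 14.511° = 70.427306
roll angle φ = 24.651° = 0.43024111 rad
x = r_b·(cos φ + φ·sin φ) = 76.647056
y = r_b·(sin φ − φ·cos φ) = 1.835249

x=76.647056 y=1.835249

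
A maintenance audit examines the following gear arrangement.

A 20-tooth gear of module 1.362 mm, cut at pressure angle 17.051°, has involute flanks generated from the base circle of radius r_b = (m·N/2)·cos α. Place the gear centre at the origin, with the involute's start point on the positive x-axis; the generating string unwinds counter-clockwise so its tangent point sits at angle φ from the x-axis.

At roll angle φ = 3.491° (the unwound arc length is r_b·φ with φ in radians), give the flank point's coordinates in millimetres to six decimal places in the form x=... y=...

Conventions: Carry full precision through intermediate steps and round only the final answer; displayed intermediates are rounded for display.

single-mesh involute tooth geometry (20T wheel at module 1.362)
pitch radius r_p = m·N/2 = 1.362·20/2 = 13.620000
base radius r_b = r_p·cos α = 13.620000·cos 17.051° = 13.021321
roll angle φ = 3.491° = 0.06092944 rad
x = r_b·(cos φ + φ·sin φ) = 13.045469
y = r_b·(sin φ − φ·cos φ) = 0.000981

x=13.045469 y=0.000981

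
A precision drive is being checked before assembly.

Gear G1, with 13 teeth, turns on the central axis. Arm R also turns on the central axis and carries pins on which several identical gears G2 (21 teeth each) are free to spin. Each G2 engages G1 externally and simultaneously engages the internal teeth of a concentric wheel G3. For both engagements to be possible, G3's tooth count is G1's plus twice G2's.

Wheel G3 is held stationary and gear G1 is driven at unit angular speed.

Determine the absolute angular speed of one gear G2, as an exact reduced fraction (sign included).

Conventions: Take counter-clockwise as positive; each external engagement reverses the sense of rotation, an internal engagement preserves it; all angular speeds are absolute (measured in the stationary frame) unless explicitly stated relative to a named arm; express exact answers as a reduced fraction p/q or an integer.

class = planetary set [G3 = 13+2·21 = 55; Willis about the carrier]
ring teeth: 13 + 2·21 = 55
13(ω_sun−ω_arm) = −55(ω_ring−ω_arm),  ω_ring = 0, ω_sun = 1
13(1−ω_arm) = −55(0−ω_arm)  ⇒  68·ω_arm = 13  ⇒  ω_arm = 13/68
sun–planet mesh: 13·(1−13/68) = −21·(ω_p−ω_arm)  ⇒  ω_p−ω_arm = -715/1428
ω_p = 13/68 − 715/1428 = -13/42
exact speed ratio = -13/42

-13/42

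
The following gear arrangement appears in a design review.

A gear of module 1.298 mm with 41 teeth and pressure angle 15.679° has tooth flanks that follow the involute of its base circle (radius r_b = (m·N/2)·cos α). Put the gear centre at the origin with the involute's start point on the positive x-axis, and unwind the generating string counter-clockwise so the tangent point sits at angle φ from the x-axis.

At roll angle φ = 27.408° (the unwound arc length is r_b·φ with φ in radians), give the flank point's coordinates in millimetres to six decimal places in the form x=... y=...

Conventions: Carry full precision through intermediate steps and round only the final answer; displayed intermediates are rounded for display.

single-mesh involute tooth geometry (41T wheel at module 1.298)
pitch radius r_p = m·N/2 = 1.298·41/2 = 26.609000
base radius r_b = r_p·cos α = 26.609000·cos 15.679° = 25.618902
roll angle φ = 27.408° = 0.47835984 rad
x = r_b·(cos φ + φ·sin φ) = 28.384501
y = r_b·(sin φ − φ·cos φ) = 0.913551

x=28.384501 y=0.913551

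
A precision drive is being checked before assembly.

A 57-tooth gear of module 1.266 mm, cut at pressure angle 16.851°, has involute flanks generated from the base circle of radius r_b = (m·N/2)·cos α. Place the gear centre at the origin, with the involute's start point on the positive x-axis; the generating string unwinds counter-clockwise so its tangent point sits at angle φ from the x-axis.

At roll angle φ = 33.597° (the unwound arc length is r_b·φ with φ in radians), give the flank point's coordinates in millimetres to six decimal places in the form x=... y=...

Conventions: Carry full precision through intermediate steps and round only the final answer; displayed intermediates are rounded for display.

x=39.967785 y=2.241940

topology: single-mesh involute geometry — m = 1.266, N = 57
pitch radius r_p = m·N/2 = 1.266·57/2 = 36.081000
base radius r_b = r_p·cos α = 36.081000·cos 16.851° = 34.531748
roll angle φ = 33.597° = 0.58637827 rad
x = r_b·(cos φ + φ·sin φ) = 39.967785
y = r_b·(sin φ − φ·cos φ) = 2.241940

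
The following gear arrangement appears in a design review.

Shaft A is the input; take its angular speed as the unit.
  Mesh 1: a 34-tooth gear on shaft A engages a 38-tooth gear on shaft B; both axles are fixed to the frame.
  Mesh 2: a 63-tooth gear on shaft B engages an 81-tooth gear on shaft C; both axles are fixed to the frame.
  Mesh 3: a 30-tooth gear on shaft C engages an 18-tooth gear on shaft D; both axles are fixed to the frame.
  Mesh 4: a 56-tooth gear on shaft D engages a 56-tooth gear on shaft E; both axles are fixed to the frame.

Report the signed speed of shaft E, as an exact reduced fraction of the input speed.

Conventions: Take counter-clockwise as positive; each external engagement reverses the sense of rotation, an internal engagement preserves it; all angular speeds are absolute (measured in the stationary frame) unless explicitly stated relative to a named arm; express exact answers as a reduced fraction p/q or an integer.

595/513

4-mesh fixed-axis compound train (all bearings frame-fixed)
mesh 1 [34T→38T]: |ω|/ω_in = 1×34/38 = 17/19, sense flips to −
mesh 2 [63T→81T]: |ω|/ω_in = (17/19)×63/81 = 119/171, sense flips to +
mesh 3 [30T→18T]: |ω|/ω_in = (119/171)×30/18 = 595/513, sense flips to −
mesh 4 [56T→56T]: |ω|/ω_in = (595/513)×56/56 = 595/513, sense flips to +
signed output speed (× input speed) = 595/513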